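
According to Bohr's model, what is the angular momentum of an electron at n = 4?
4.21829e-34 J·s (or 4ℏ)

In the Bohr model, angular momentum is quantized:
L = nℏ

where ℏ = h/(2π) = 1.0545718e-34 J·s

For n = 4:
L = 4 × 1.0545718e-34 J·s
L = 4.21829e-34 J·s

This can also be written as L = 4ℏ.
The angular momentum is an integer multiple of the reduced Planck constant.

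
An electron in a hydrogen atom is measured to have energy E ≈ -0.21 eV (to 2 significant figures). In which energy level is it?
n = 8

The exact energy levels follow E_n = -13.6057 eV / n².

The measured value (-0.21 eV) is reported to only 2 significant figures, so we must test candidate n values and see which one matches to that precision.

Candidate energies:
  n = 6:  E = -13.6057/6² = -0.37794 eV
  n = 7:  E = -13.6057/7² = -0.27767 eV
  n = 8:  E = -13.6057/8² = -0.21259 eV  ← matches
  n = 9:  E = -13.6057/9² = -0.16797 eV
  n = 10:  E = -13.6057/10² = -0.13606 eV

Checking against the measurement of -0.21 eV (2 sig figs), only n = 8 agrees:
E_8 = -0.21259 eV, which rounds to -0.21 eV ✓

Therefore n = 8.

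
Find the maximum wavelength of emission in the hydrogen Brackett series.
4050.067 nm

The longest wavelength corresponds to the smallest energy transition in the series.
The Brackett series has all transitions ending at n_f = 4.

For H, the first line (α-line) is the jump from n = 5 to n = 4:
E_5 = -13.6057 / 5² = -0.544228000 eV
E_4 = -13.6057 / 4² = -0.850356250 eV
ΔE = E_5 - E_4 = 0.306128250 eV

λ = hc/E = 1239.84 eV·nm / 0.306128250 eV
λ = 4050.067 nm

This is the α-line of the Brackett series in H.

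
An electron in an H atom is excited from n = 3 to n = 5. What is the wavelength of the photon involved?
1281.47 nm

First, find the transition energy using E_n = -13.6057 / n² eV:
E_3 = -13.6057 / 3² = -1.51174444 eV
E_5 = -13.6057 / 5² = -0.54422800 eV

Photon energy: |ΔE| = |E_5 - E_3| = 0.96751644 eV

Convert to wavelength using E = hc/λ with hc = 1239.84 eV·nm:
λ = hc/E = 1239.84 eV·nm / 0.96751644 eV
λ = 1281.47 nm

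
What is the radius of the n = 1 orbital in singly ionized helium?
0.0265 nm (or 0.2646 Å)

The Bohr radius formula is:
r_n = n² a₀ / Z

where a₀ = 0.0529177 nm is the Bohr radius.

For He⁺ (Z = 2) at n = 1:
r_1 = 1² × 0.0529177 nm / 2
r_1 = 1 × 0.0529177 nm / 2
r_1 = 0.05292 nm / 2
r_1 = 0.0265 nm

The electron orbits at approximately 0.0265 nm from the nucleus.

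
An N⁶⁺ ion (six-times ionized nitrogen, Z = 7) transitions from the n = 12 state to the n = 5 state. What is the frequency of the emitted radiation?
5.32863e+15 Hz

First, find the transition energy:
E_12 = -13.6057 × 7² / 12² = -4.6297174 eV
E_5 = -13.6057 × 7² / 5² = -26.6671720 eV
|ΔE| = |E_5 - E_12| = 22.0374546 eV

Convert to Joules: E = 22.0374546 eV × (1.602177 × 10⁻¹⁹ J/eV) = 3.5307903e-18 J

Using E = hf:
f = E/h = 3.5307903e-18 J / (6.62607 × 10⁻³⁴ J·s)
f = 5.32863e+15 Hz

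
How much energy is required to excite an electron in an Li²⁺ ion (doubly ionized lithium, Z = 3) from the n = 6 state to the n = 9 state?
1.889681 eV

The energy levels of a hydrogen-like atom are E_n = -13.6057 Z² eV / n².

Energy at n = 6: E_6 = -13.6057 × 3² / 6² = -3.401425000 eV
Energy at n = 9: E_9 = -13.6057 × 3² / 9² = -1.511744444 eV

The excitation energy is the difference:
ΔE = E_9 - E_6
ΔE = -1.511744444 - (-3.401425000)
ΔE = 1.889681 eV

Since this is positive, energy must be absorbed (photon absorption).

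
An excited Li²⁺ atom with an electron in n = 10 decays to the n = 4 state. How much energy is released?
6.43 eV

The energy levels are E_n = -13.6057 Z² eV / n².

Energy at n = 10: E_10 = -13.6057 × 3² / 10² = -1.22451 eV
Energy at n = 4: E_4 = -13.6057 × 3² / 4² = -7.65321 eV

For emission (electron falling to lower state), the photon energy is:
E_photon = E_10 - E_4 = |-1.22451 - (-7.65321)|
E_photon = 6.43 eV

This energy is carried away by the emitted photon.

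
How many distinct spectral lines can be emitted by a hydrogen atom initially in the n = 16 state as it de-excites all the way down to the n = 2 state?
105

The electron can occupy levels n = 2, 3, ..., 16 during de-excitation — that is m = 16 - 2 + 1 = 15 distinct levels.

The number of distinct spectral lines equals the number of ways to choose 2 of these m levels (each pair gives one possible emission transition):

Number of lines = m(m-1)/2 = 15×14/2 = 105

These correspond to all possible transitions between the 15 levels:
16 → 15, 16 → 14, 16 → 13, 16 → 12, 16 → 11, 16 → 10, 16 → 9, 16 → 8...

Each transition produces a photon with a unique energy (and thus wavelength). This count does not depend on Z.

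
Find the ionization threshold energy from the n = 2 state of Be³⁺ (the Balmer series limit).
54.42 eV

The series limit corresponds to the transition from n = ∞ to n = 2.
This is the highest energy (shortest wavelength) transition in the Balmer series.

E_∞ = 0 eV
E_2 = -13.6057 × 4² / 2² = -54.42 eV

Energy at series limit:
ΔE = E_∞ - E_2 = 0 - (-54.42) = 54.42 eV

This energy equals the ionization energy from the n = 2 state of Be³⁺.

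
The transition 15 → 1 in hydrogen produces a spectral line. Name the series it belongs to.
Lyman series

The spectral series in hydrogen are named based on the final (lower) energy level:
- Lyman series: n_final = 1 (ultraviolet)
- Balmer series: n_final = 2 (visible/near-UV)
- Paschen series: n_final = 3 (infrared)
- Brackett series: n_final = 4 (infrared)
- Pfund series: n_final = 5 (far infrared)

Since this transition ends at n = 1, it belongs to the Lyman series.

For reference, this 15 → 1 line has photon energy
ΔE = 13.6057 eV × (1/1² - 1/15²) = 13.54523 eV,
corresponding to wavelength λ = hc/ΔE = 1239.84 eV·nm / 13.54523 eV = 91.533 nm in the ultraviolet region.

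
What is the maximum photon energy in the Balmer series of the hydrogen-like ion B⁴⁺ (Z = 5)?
85.03563 eV

The series limit corresponds to the transition from n = ∞ to n = 2.
This is the highest energy (shortest wavelength) transition in the Balmer series.

E_∞ = 0 eV
E_2 = -13.6057 × 5² / 2² = -85.03563 eV

Energy at series limit:
ΔE = E_∞ - E_2 = 0 - (-85.03563) = 85.03563 eV

This energy equals the ionization energy from the n = 2 state of B⁴⁺.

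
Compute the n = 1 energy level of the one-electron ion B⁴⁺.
-340.143 eV

For hydrogen-like ions, the energy levels scale with Z²:
E_n = -13.6057 Z² / n² eV

For B⁴⁺ (Z = 5) at n = 1:
E_1 = -13.6057 × 5² / 1²
E_1 = -13.6057 × 25 / 1
E_1 = -340.1425 / 1
E_1 = -340.143 eV

The energy is 25 times more negative than hydrogen at the same n due to the stronger nuclear charge.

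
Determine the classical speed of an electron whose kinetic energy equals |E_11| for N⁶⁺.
1.39217e+06 m/s (or 0.464% of c)

The binding energy at n = 11 for N⁶⁺ is:
E_11 = -13.6057 × 7²/11² = -5.50974628 eV
|E_11| = 5.50974628 eV

Convert to Joules:
KE = 5.50974628 eV × (1.602177 × 10⁻¹⁹ J/eV) = 8.8275888e-19 J

Using KE = ½mv²:
v = √(2·KE/m_e)
v = √(2 × 8.8275888e-19 J / 9.10938 × 10⁻³¹ kg)
v = 1.39217e+06 m/s

This is approximately 0.464% the speed of light.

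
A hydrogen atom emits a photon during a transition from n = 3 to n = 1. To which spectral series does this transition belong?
Lyman series

The spectral series in hydrogen are named based on the final (lower) energy level:
- Lyman series: n_final = 1 (ultraviolet)
- Balmer series: n_final = 2 (visible/near-UV)
- Paschen series: n_final = 3 (infrared)
- Brackett series: n_final = 4 (infrared)
- Pfund series: n_final = 5 (far infrared)

Since this transition ends at n = 1, it belongs to the Lyman series.

For reference, this 3 → 1 line has photon energy
ΔE = 13.6057 eV × (1/1² - 1/3²) = 12.0939556 eV,
corresponding to wavelength λ = hc/ΔE = 1239.84 eV·nm / 12.0939556 eV = 102.5173 nm in the ultraviolet region.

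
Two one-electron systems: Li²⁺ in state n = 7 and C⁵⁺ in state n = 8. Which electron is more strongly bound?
C⁵⁺ at n = 8 (E = -7.653 eV)

Using E_n = -13.6057 Z² / n² eV:

Li²⁺ (Z = 3) at n = 7:
E = -13.6057 × 3² / 7² = -13.6057 × 9 / 49 = -2.499006 eV

C⁵⁺ (Z = 6) at n = 8:
E = -13.6057 × 6² / 8² = -13.6057 × 36 / 64 = -7.653206 eV

Since -7.653206 eV < -2.499006 eV,
C⁵⁺ at n = 8 is more tightly bound (requires more energy to ionize).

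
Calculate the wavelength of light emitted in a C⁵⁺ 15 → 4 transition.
43.60120 nm

First, find the transition energy using E_n = -13.6057 Z² / n² eV:
E_15 = -13.6057 × 6² / 15² = -2.1769120 eV
E_4 = -13.6057 × 6² / 4² = -30.6128250 eV

Photon energy: |ΔE| = |E_4 - E_15| = 28.4359130 eV

Convert to wavelength using E = hc/λ with hc = 1239.84 eV·nm:
λ = hc/E = 1239.84 eV·nm / 28.4359130 eV
λ = 43.60120 nm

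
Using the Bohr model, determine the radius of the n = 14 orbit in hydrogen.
10.3719 nm (or 103.7187 Å)

The Bohr radius formula is:
r_n = n² a₀ / Z

where a₀ = 0.0529177 nm is the Bohr radius.

For H (Z = 1) at n = 14:
r_14 = 14² × 0.0529177 nm / 1
r_14 = 196 × 0.0529177 nm / 1
r_14 = 10.37187 nm / 1
r_14 = 10.3719 nm

The electron orbits at approximately 10.3719 nm from the nucleus.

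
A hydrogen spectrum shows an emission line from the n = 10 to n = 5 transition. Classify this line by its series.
Pfund series

The spectral series in hydrogen are named based on the final (lower) energy level:
- Lyman series: n_final = 1 (ultraviolet)
- Balmer series: n_final = 2 (visible/near-UV)
- Paschen series: n_final = 3 (infrared)
- Brackett series: n_final = 4 (infrared)
- Pfund series: n_final = 5 (far infrared)

Since this transition ends at n = 5, it belongs to the Pfund series.

For reference, this 10 → 5 line has photon energy
ΔE = 13.6057 eV × (1/5² - 1/10²) = 0.40817100000 eV,
corresponding to wavelength λ = hc/ΔE = 1239.84 eV·nm / 0.40817100000 eV = 3037.55044 nm in the far infrared region.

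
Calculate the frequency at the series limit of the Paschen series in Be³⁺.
5.85e+15 Hz

The series limit corresponds to the transition from n = ∞ to n = 3.
This is the highest energy (shortest wavelength) transition in the Paschen series.

E_∞ = 0 eV
E_3 = -13.6057 × 4² / 3² = -24.18791 eV

Energy at series limit:
ΔE = E_∞ - E_3 = 0 - (-24.18791) = 24.18791 eV
E = 24.18791 eV × (1.602177 × 10⁻¹⁹ J/eV) = 3.8753e-18 J
f = E/h = 3.8753e-18 J / (6.62607 × 10⁻³⁴ J·s) = 5.85e+15 Hz

This energy equals the ionization energy from the n = 3 state of Be³⁺.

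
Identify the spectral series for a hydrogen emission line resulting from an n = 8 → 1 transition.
Lyman series

The spectral series in hydrogen are named based on the final (lower) energy level:
- Lyman series: n_final = 1 (ultraviolet)
- Balmer series: n_final = 2 (visible/near-UV)
- Paschen series: n_final = 3 (infrared)
- Brackett series: n_final = 4 (infrared)
- Pfund series: n_final = 5 (far infrared)

Since this transition ends at n = 1, it belongs to the Lyman series.

For reference, this 8 → 1 line has photon energy
ΔE = 13.6057 eV × (1/1² - 1/8²) = 13.39311094 eV,
corresponding to wavelength λ = hc/ΔE = 1239.84 eV·nm / 13.39311094 eV = 92.572966 nm in the ultraviolet region.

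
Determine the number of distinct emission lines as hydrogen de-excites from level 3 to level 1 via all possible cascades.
3

The electron can occupy levels n = 1, 2, ..., 3 during de-excitation — that is m = 3 - 1 + 1 = 3 distinct levels.

The number of distinct spectral lines equals the number of ways to choose 2 of these m levels (each pair gives one possible emission transition):

Number of lines = m(m-1)/2 = 3×2/2 = 3

These correspond to all possible transitions between the 3 levels:
3 → 2, 3 → 1, 2 → 1

Each transition produces a photon with a unique energy (and thus wavelength). This count does not depend on Z.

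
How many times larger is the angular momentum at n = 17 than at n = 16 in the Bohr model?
1.06

In the Bohr model, L_n = nℏ, so the ratio is purely the ratio of quantum numbers:

L_17/L_16 = 17ℏ / 16ℏ = 17/16 = 1.06

The angular momentum scales linearly with n.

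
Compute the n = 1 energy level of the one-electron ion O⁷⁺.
-870.76480 eV

For hydrogen-like ions, the energy levels scale with Z²:
E_n = -13.6057 Z² / n² eV

For O⁷⁺ (Z = 8) at n = 1:
E_1 = -13.6057 × 8² / 1²
E_1 = -13.6057 × 64 / 1
E_1 = -870.7648 / 1
E_1 = -870.76480 eV

The energy is 64 times more negative than hydrogen at the same n due to the stronger nuclear charge.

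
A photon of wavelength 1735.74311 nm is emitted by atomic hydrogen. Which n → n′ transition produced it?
n = 10 → n = 4

First, find the photon energy from the wavelength (hc = 1239.84 eV·nm):
E = hc/λ = 1239.84 eV·nm / 1735.74311 nm = 0.71429925 eV

The energy levels of hydrogen satisfy E_n = -13.6057 / n² eV, so an emission n_i → n_f releases
ΔE = 13.6057 × (1/n_f² − 1/n_i²) eV.

Setting ΔE equal to the photon energy:
1/n_f² − 1/n_i² = 0.71429925 / 13.6057 = 0.052500000

Since 1/n_i² must be positive, we need 1/n_f² > 0.052500000, i.e. n_f ≤ 4. For each allowed n_f, solve n_i = (1/n_f² − 0.052500000)^(−1/2) and check whether it is a whole number:
  n_f = 1: 1/n_i² = 1.000000000 − 0.052500000 = 0.947500000 → n_i = 1.027  (not an integer) ✗
  n_f = 2: 1/n_i² = 0.250000000 − 0.052500000 = 0.197500000 → n_i = 2.250  (not an integer) ✗
  n_f = 3: 1/n_i² = 0.111111111 − 0.052500000 = 0.058611111 → n_i = 4.131  (not an integer) ✗
  n_f = 4: 1/n_i² = 0.062500000 − 0.052500000 = 0.010000000 → n_i = 10.000  → integer, n_i = 10 ✓

Only n_f = 4 gives an integer upper level, n_i = 10.

The transition is from n = 10 to n = 4 (emission).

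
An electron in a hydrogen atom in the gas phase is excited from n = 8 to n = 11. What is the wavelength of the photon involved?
12380.42 nm

First, find the transition energy using E_n = -13.6057 / n² eV:
E_8 = -13.6057 / 8² = -0.212589063 eV
E_11 = -13.6057 / 11² = -0.112443802 eV

Photon energy: |ΔE| = |E_11 - E_8| = 0.100145261 eV

Convert to wavelength using E = hc/λ with hc = 1239.84 eV·nm:
λ = hc/E = 1239.84 eV·nm / 0.100145261 eV
λ = 12380.42 nm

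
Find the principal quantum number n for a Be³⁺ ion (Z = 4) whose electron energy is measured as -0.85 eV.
n = 16

The exact energy levels follow E_n = -13.6057 Z² / n² eV with Z = 4.

The measured value (-0.85 eV) is reported to only 2 significant figures, so we must test candidate n values and see which one matches to that precision.

Candidate energies:
  n = 14:  E = -13.6057 × 4² / 14² = -1.11067 eV
  n = 15:  E = -13.6057 × 4² / 15² = -0.96752 eV
  n = 16:  E = -13.6057 × 4² / 16² = -0.85036 eV  ← matches
  n = 17:  E = -13.6057 × 4² / 17² = -0.75326 eV
  n = 18:  E = -13.6057 × 4² / 18² = -0.67189 eV

Checking against the measurement of -0.85 eV (2 sig figs), only n = 16 agrees:
E_16 = -0.85036 eV, which rounds to -0.85 eV ✓

Therefore n = 16.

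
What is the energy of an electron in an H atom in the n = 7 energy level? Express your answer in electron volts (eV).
-0.278 eV

The energy levels of a hydrogen-like atom are given by:
E_n = -13.6057 eV / n²

For n = 7:
E_7 = -13.6057 eV / 7²
E_7 = -13.6057 eV / 49
E_7 = -0.278 eV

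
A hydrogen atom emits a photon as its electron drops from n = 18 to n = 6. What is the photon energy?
0.335943 eV

The energy levels are E_n = -13.6057 eV / n².

Energy at n = 18: E_18 = -13.6057 / 18² = -0.041992901 eV
Energy at n = 6: E_6 = -13.6057 / 6² = -0.377936111 eV

For emission (electron falling to lower state), the photon energy is:
E_photon = E_18 - E_6 = |-0.041992901 - (-0.377936111)|
E_photon = 0.335943 eV

This energy is carried away by the emitted photon.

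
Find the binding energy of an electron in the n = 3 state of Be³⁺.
24.188 eV

The ionization energy is the energy needed to remove the electron completely (n → ∞).

For a hydrogen-like ion with Z = 4, E_n = -13.6057 Z² / n² eV.

At n = 3: E_3 = -13.6057 × 4² / 3² = -24.187911 eV
At n = ∞: E_∞ = 0 eV

Ionization energy = E_∞ - E_3 = 0 - (-24.187911) = 24.187911 eV
Ionization energy ≈ 24.188 eV

This is also called the binding energy of the electron in state n = 3.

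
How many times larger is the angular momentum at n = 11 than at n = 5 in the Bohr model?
2.20000

In the Bohr model, L_n = nℏ, so the ratio is purely the ratio of quantum numbers:

L_11/L_5 = 11ℏ / 5ℏ = 11/5 = 2.20000

The angular momentum scales linearly with n.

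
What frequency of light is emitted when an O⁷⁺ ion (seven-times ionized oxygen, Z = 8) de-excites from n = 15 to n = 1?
2.09614e+17 Hz

First, find the transition energy:
E_15 = -13.6057 × 8² / 15² = -3.870066 eV
E_1 = -13.6057 × 8² / 1² = -870.764800 eV
|ΔE| = |E_1 - E_15| = 866.894734 eV

Convert to Joules: E = 866.894734 eV × (1.602177 × 10⁻¹⁹ J/eV) = 1.3889188e-16 J

Using E = hf:
f = E/h = 1.3889188e-16 J / (6.62607 × 10⁻³⁴ J·s)
f = 2.09614e+17 Hz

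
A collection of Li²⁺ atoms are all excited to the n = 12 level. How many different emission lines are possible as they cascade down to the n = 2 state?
55

The electron can occupy levels n = 2, 3, ..., 12 during de-excitation — that is m = 12 - 2 + 1 = 11 distinct levels.

The number of distinct spectral lines equals the number of ways to choose 2 of these m levels (each pair gives one possible emission transition):

Number of lines = m(m-1)/2 = 11×10/2 = 55

These correspond to all possible transitions between the 11 levels:
12 → 11, 12 → 10, 12 → 9, 12 → 8, 12 → 7, 12 → 6, 12 → 5, 12 → 4...

Each transition produces a photon with a unique energy (and thus wavelength). This count does not depend on Z.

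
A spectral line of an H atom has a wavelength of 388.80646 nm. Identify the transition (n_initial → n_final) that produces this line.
n = 8 → n = 2

First, find the photon energy from the wavelength (hc = 1239.84 eV·nm):
E = hc/λ = 1239.84 eV·nm / 388.80646 nm = 3.1888359 eV

The energy levels of hydrogen satisfy E_n = -13.6057 / n² eV, so an emission n_i → n_f releases
ΔE = 13.6057 × (1/n_f² − 1/n_i²) eV.

Setting ΔE equal to the photon energy:
1/n_f² − 1/n_i² = 3.1888359 / 13.6057 = 0.23437500

Since 1/n_i² must be positive, we need 1/n_f² > 0.23437500, i.e. n_f ≤ 2. For each allowed n_f, solve n_i = (1/n_f² − 0.23437500)^(−1/2) and check whether it is a whole number:
  n_f = 1: 1/n_i² = 1.00000000 − 0.23437500 = 0.76562500 → n_i = 1.143  (not an integer) ✗
  n_f = 2: 1/n_i² = 0.25000000 − 0.23437500 = 0.01562500 → n_i = 8.000  → integer, n_i = 8 ✓

Only n_f = 2 gives an integer upper level, n_i = 8.

The transition is from n = 8 to n = 2 (emission).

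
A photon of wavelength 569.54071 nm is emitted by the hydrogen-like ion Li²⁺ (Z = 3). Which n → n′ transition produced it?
n = 10 → n = 6

First, find the photon energy from the wavelength (hc = 1239.84 eV·nm):
E = hc/λ = 1239.84 eV·nm / 569.54071 nm = 2.1769120 eV

The energy levels of Li²⁺ satisfy E_n = -13.6057 × 3² / n² eV, so an emission n_i → n_f releases
ΔE = 13.6057 × 3² × (1/n_f² − 1/n_i²) eV.

Setting ΔE equal to the photon energy:
1/n_f² − 1/n_i² = 2.1769120 / (13.6057 × 3²) = 0.017777778

Since 1/n_i² must be positive, we need 1/n_f² > 0.017777778, i.e. n_f ≤ 7. For each allowed n_f, solve n_i = (1/n_f² − 0.017777778)^(−1/2) and check whether it is a whole number:
  n_f = 1: 1/n_i² = 1.000000000 − 0.017777778 = 0.982222222 → n_i = 1.009  (not an integer) ✗
  n_f = 2: 1/n_i² = 0.250000000 − 0.017777778 = 0.232222222 → n_i = 2.075  (not an integer) ✗
  n_f = 3: 1/n_i² = 0.111111111 − 0.017777778 = 0.093333333 → n_i = 3.273  (not an integer) ✗
  n_f = 4: 1/n_i² = 0.062500000 − 0.017777778 = 0.044722222 → n_i = 4.729  (not an integer) ✗
  n_f = 5: 1/n_i² = 0.040000000 − 0.017777778 = 0.022222222 → n_i = 6.708  (not an integer) ✗
  n_f = 6: 1/n_i² = 0.027777778 − 0.017777778 = 0.010000000 → n_i = 10.000  → integer, n_i = 10 ✓
  n_f = 7: 1/n_i² = 0.020408163 − 0.017777778 = 0.002630385 → n_i = 19.498  (not an integer) ✗

Only n_f = 6 gives an integer upper level, n_i = 10.

The transition is from n = 10 to n = 6 (emission).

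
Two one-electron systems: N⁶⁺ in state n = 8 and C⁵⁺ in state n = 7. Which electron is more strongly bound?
N⁶⁺ at n = 8 (E = -10.41686 eV)

Using E_n = -13.6057 Z² / n² eV:

N⁶⁺ (Z = 7) at n = 8:
E = -13.6057 × 7² / 8² = -13.6057 × 49 / 64 = -10.41686406 eV

C⁵⁺ (Z = 6) at n = 7:
E = -13.6057 × 6² / 7² = -13.6057 × 36 / 49 = -9.99602449 eV

Since -10.41686406 eV < -9.99602449 eV,
N⁶⁺ at n = 8 is more tightly bound (requires more energy to ionize).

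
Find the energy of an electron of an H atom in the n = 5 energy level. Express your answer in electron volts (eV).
-0.544 eV

The energy levels of a hydrogen-like atom are given by:
E_n = -13.6057 eV / n²

For n = 5:
E_5 = -13.6057 eV / 5²
E_5 = -13.6057 eV / 25
E_5 = -0.544 eV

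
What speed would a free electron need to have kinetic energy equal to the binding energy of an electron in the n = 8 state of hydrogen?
2.735e+05 m/s (or 0.091217% of c)

The binding energy at n = 8 for hydrogen is:
E_8 = -13.6057/8² = -0.21258906 eV
|E_8| = 0.21258906 eV

Convert to Joules:
KE = 0.21258906 eV × (1.602177 × 10⁻¹⁹ J/eV) = 3.40605e-20 J

Using KE = ½mv²:
v = √(2·KE/m_e)
v = √(2 × 3.40605e-20 J / 9.10938 × 10⁻³¹ kg)
v = 2.735e+05 m/s

This is approximately 0.091217% the speed of light.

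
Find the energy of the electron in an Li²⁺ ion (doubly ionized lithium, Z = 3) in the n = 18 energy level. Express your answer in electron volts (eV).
-0.3779 eV

The energy levels of a hydrogen-like atom are given by:
E_n = -13.6057 Z² / n² eV  (with Z = 3 for Li²⁺)

For n = 18:
E_18 = -13.6057 × 3² / 18²
E_18 = -13.6057 × 9 / 324
E_18 = -0.3779 eV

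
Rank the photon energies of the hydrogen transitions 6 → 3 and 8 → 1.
8 → 1

Calculate the energy for each transition:

Transition 6 → 3:
ΔE₁ = |E_3 - E_6| = |-13.6057/3² - (-13.6057/6²)|
ΔE₁ = |-1.51174444444 - (-0.37793611111)| = 1.13380833 eV

Transition 8 → 1:
ΔE₂ = |E_1 - E_8| = |-13.6057/1² - (-13.6057/8²)|
ΔE₂ = |-13.60570000000 - (-0.21258906250)| = 13.39311094 eV

Since 13.39311094 eV > 1.13380833 eV, the transition 8 → 1 emits the more energetic photon.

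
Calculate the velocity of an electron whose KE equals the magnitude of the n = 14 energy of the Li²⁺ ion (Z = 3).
4.69e+05 m/s (or 0.156% of c)

The binding energy at n = 14 for Li²⁺ is:
E_14 = -13.6057 × 3²/14² = -0.624752 eV
|E_14| = 0.624752 eV

Convert to Joules:
KE = 0.624752 eV × (1.602177 × 10⁻¹⁹ J/eV) = 1.0010e-19 J

Using KE = ½mv²:
v = √(2·KE/m_e)
v = √(2 × 1.0010e-19 J / 9.10938 × 10⁻³¹ kg)
v = 4.69e+05 m/s

This is approximately 0.156% the speed of light.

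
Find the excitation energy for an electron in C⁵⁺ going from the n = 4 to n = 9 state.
24.5658 eV

The energy levels of a hydrogen-like atom are E_n = -13.6057 Z² eV / n².

Energy at n = 4: E_4 = -13.6057 × 6² / 4² = -30.6128250 eV
Energy at n = 9: E_9 = -13.6057 × 6² / 9² = -6.0469778 eV

The excitation energy is the difference:
ΔE = E_9 - E_4
ΔE = -6.0469778 - (-30.6128250)
ΔE = 24.5658 eV

Since this is positive, energy must be absorbed (photon absorption).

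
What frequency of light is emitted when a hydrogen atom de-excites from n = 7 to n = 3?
2.9840e+14 Hz

First, find the transition energy:
E_7 = -13.6057 / 7² = -0.2776673 eV
E_3 = -13.6057 / 3² = -1.5117444 eV
|ΔE| = |E_3 - E_7| = 1.2340771 eV

Convert to Joules: E = 1.2340771 eV × (1.602177 × 10⁻¹⁹ J/eV) = 1.977210e-19 J

Using E = hf:
f = E/h = 1.977210e-19 J / (6.62607 × 10⁻³⁴ J·s)
f = 2.9840e+14 Hz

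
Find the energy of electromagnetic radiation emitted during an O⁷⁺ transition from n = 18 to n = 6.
21.50 eV

The energy levels are E_n = -13.6057 Z² eV / n².

Energy at n = 18: E_18 = -13.6057 × 8² / 18² = -2.68755 eV
Energy at n = 6: E_6 = -13.6057 × 8² / 6² = -24.18791 eV

For emission (electron falling to lower state), the photon energy is:
E_photon = E_18 - E_6 = |-2.68755 - (-24.18791)|
E_photon = 21.50 eV

This energy is carried away by the emitted photon.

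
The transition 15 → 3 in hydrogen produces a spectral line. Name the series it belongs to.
Paschen series

The spectral series in hydrogen are named based on the final (lower) energy level:
- Lyman series: n_final = 1 (ultraviolet)
- Balmer series: n_final = 2 (visible/near-UV)
- Paschen series: n_final = 3 (infrared)
- Brackett series: n_final = 4 (infrared)
- Pfund series: n_final = 5 (far infrared)

Since this transition ends at n = 3, it belongs to the Paschen series.

For reference, this 15 → 3 line has photon energy
ΔE = 13.6057 eV × (1/3² - 1/15²) = 1.4512747 eV,
corresponding to wavelength λ = hc/ΔE = 1239.84 eV·nm / 1.4512747 eV = 854.311 nm in the infrared region.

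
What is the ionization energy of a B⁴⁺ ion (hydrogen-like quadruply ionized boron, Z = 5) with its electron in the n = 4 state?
21.259 eV

The ionization energy is the energy needed to remove the electron completely (n → ∞).

For a hydrogen-like ion with Z = 5, E_n = -13.6057 Z² / n² eV.

At n = 4: E_4 = -13.6057 × 5² / 4² = -21.258906 eV
At n = ∞: E_∞ = 0 eV

Ionization energy = E_∞ - E_4 = 0 - (-21.258906) = 21.258906 eV
Ionization energy ≈ 21.259 eV

This is also called the binding energy of the electron in state n = 4.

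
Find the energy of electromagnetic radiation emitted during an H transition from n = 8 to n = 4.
0.638 eV

The energy levels are E_n = -13.6057 eV / n².

Energy at n = 8: E_8 = -13.6057 / 8² = -0.212589 eV
Energy at n = 4: E_4 = -13.6057 / 4² = -0.850356 eV

For emission (electron falling to lower state), the photon energy is:
E_photon = E_8 - E_4 = |-0.212589 - (-0.850356)|
E_photon = 0.638 eV

This energy is carried away by the emitted photon.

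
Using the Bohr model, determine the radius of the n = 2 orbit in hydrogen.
0.2117 nm (or 2.1167 Å)

The Bohr radius formula is:
r_n = n² a₀ / Z

where a₀ = 0.0529177 nm is the Bohr radius.

For H (Z = 1) at n = 2:
r_2 = 2² × 0.0529177 nm / 1
r_2 = 4 × 0.0529177 nm / 1
r_2 = 0.21167 nm / 1
r_2 = 0.2117 nm

The electron orbits at approximately 0.2117 nm from the nucleus.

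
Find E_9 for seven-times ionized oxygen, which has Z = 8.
-10.750183 eV

For hydrogen-like ions, the energy levels scale with Z²:
E_n = -13.6057 Z² / n² eV

For O⁷⁺ (Z = 8) at n = 9:
E_9 = -13.6057 × 8² / 9²
E_9 = -13.6057 × 64 / 81
E_9 = -870.7648 / 81
E_9 = -10.750183 eV

The energy is 64 times more negative than hydrogen at the same n due to the stronger nuclear charge.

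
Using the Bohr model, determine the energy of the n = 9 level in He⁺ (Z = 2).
-0.671886 eV

For hydrogen-like ions, the energy levels scale with Z²:
E_n = -13.6057 Z² / n² eV

For He⁺ (Z = 2) at n = 9:
E_9 = -13.6057 × 2² / 9²
E_9 = -13.6057 × 4 / 81
E_9 = -54.4228 / 81
E_9 = -0.671886 eV

The energy is 4 times more negative than hydrogen at the same n due to the stronger nuclear charge.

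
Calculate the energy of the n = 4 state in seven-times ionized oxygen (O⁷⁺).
-54.4228 eV

For hydrogen-like ions, the energy levels scale with Z²:
E_n = -13.6057 Z² / n² eV

For O⁷⁺ (Z = 8) at n = 4:
E_4 = -13.6057 × 8² / 4²
E_4 = -13.6057 × 64 / 16
E_4 = -870.7648 / 16
E_4 = -54.4228 eV

The energy is 64 times more negative than hydrogen at the same n due to the stronger nuclear charge.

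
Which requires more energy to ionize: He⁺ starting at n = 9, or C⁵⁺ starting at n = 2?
C⁵⁺ at n = 2 (E = -122.451300 eV)

Using E_n = -13.6057 Z² / n² eV:

He⁺ (Z = 2) at n = 9:
E = -13.6057 × 2² / 9² = -13.6057 × 4 / 81 = -0.671886420 eV

C⁵⁺ (Z = 6) at n = 2:
E = -13.6057 × 6² / 2² = -13.6057 × 36 / 4 = -122.451300000 eV

Since -122.451300000 eV < -0.671886420 eV,
C⁵⁺ at n = 2 is more tightly bound (requires more energy to ionize).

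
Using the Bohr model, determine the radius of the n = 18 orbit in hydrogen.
17.1453 nm (or 171.4533 Å)

The Bohr radius formula is:
r_n = n² a₀ / Z

where a₀ = 0.0529177 nm is the Bohr radius.

For H (Z = 1) at n = 18:
r_18 = 18² × 0.0529177 nm / 1
r_18 = 324 × 0.0529177 nm / 1
r_18 = 17.14533 nm / 1
r_18 = 17.1453 nm

The electron orbits at approximately 17.1453 nm from the nucleus.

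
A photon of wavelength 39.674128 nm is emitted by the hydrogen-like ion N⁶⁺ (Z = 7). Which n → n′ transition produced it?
n = 8 → n = 4

First, find the photon energy from the wavelength (hc = 1239.84 eV·nm):
E = hc/λ = 1239.84 eV·nm / 39.674128 nm = 31.250592 eV

The energy levels of N⁶⁺ satisfy E_n = -13.6057 × 7² / n² eV, so an emission n_i → n_f releases
ΔE = 13.6057 × 7² × (1/n_f² − 1/n_i²) eV.

Setting ΔE equal to the photon energy:
1/n_f² − 1/n_i² = 31.250592 / (13.6057 × 7²) = 0.046875000

Since 1/n_i² must be positive, we need 1/n_f² > 0.046875000, i.e. n_f ≤ 4. For each allowed n_f, solve n_i = (1/n_f² − 0.046875000)^(−1/2) and check whether it is a whole number:
  n_f = 1: 1/n_i² = 1.000000000 − 0.046875000 = 0.953125000 → n_i = 1.024  (not an integer) ✗
  n_f = 2: 1/n_i² = 0.250000000 − 0.046875000 = 0.203125000 → n_i = 2.219  (not an integer) ✗
  n_f = 3: 1/n_i² = 0.111111111 − 0.046875000 = 0.064236111 → n_i = 3.946  (not an integer) ✗
  n_f = 4: 1/n_i² = 0.062500000 − 0.046875000 = 0.015625000 → n_i = 8.000  → integer, n_i = 8 ✓

Only n_f = 4 gives an integer upper level, n_i = 8.

The transition is from n = 8 to n = 4 (emission).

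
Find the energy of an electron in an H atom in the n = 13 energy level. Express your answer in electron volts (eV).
-0.0805 eV

The energy levels of a hydrogen-like atom are given by:
E_n = -13.6057 eV / n²

For n = 13:
E_13 = -13.6057 eV / 13²
E_13 = -13.6057 eV / 169
E_13 = -0.0805 eV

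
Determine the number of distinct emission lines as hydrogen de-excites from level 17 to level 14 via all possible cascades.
6

The electron can occupy levels n = 14, 15, ..., 17 during de-excitation — that is m = 17 - 14 + 1 = 4 distinct levels.

The number of distinct spectral lines equals the number of ways to choose 2 of these m levels (each pair gives one possible emission transition):

Number of lines = m(m-1)/2 = 4×3/2 = 6

These correspond to all possible transitions between the 4 levels:
17 → 16, 17 → 15, 17 → 14, 16 → 15, 16 → 14, 15 → 14

Each transition produces a photon with a unique energy (and thus wavelength). This count does not depend on Z.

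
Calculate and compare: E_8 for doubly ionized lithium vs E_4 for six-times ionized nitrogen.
N⁶⁺ at n = 4 (E = -41.667 eV)

Using E_n = -13.6057 Z² / n² eV:

Li²⁺ (Z = 3) at n = 8:
E = -13.6057 × 3² / 8² = -13.6057 × 9 / 64 = -1.913302 eV

N⁶⁺ (Z = 7) at n = 4:
E = -13.6057 × 7² / 4² = -13.6057 × 49 / 16 = -41.667456 eV

Since -41.667456 eV < -1.913302 eV,
N⁶⁺ at n = 4 is more tightly bound (requires more energy to ionize).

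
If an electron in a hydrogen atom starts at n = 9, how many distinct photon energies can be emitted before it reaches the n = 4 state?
15

The electron can occupy levels n = 4, 5, ..., 9 during de-excitation — that is m = 9 - 4 + 1 = 6 distinct levels.

The number of distinct spectral lines equals the number of ways to choose 2 of these m levels (each pair gives one possible emission transition):

Number of lines = m(m-1)/2 = 6×5/2 = 15

These correspond to all possible transitions between the 6 levels:
9 → 8, 9 → 7, 9 → 6, 9 → 5, 9 → 4, 8 → 7, 8 → 6, 8 → 5...

Each transition produces a photon with a unique energy (and thus wavelength). This count does not depend on Z.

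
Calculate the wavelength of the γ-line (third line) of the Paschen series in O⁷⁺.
17.08622 nm

The lines of a series are numbered from the longest wavelength (smallest ΔE) outward; the third line is the transition from n = n_f + 3 to n_f.
The Paschen series has all transitions ending at n_f = 3.

For O⁷⁺ (Z = 8), the third line (γ-line) is the jump from n = 6 to n = 3:
E_6 = -13.6057 × 8² / 6² = -24.1879111 eV
E_3 = -13.6057 × 8² / 3² = -96.7516444 eV
ΔE = E_6 - E_3 = 72.5637333 eV

λ = hc/E = 1239.84 eV·nm / 72.5637333 eV
λ = 17.08622 nm

This is the γ-line of the Paschen series in O⁷⁺.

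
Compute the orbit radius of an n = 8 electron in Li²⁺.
1.128911 nm (or 11.289114 Å)

The Bohr radius formula is:
r_n = n² a₀ / Z

where a₀ = 0.052917721 nm is the Bohr radius.

For Li²⁺ (Z = 3) at n = 8:
r_8 = 8² × 0.052917721 nm / 3
r_8 = 64 × 0.052917721 nm / 3
r_8 = 3.3867341 nm / 3
r_8 = 1.128911 nm

The electron orbits at approximately 1.128911 nm from the nucleus.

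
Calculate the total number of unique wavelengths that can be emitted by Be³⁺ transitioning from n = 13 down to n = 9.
10

The electron can occupy levels n = 9, 10, ..., 13 during de-excitation — that is m = 13 - 9 + 1 = 5 distinct levels.

The number of distinct spectral lines equals the number of ways to choose 2 of these m levels (each pair gives one possible emission transition):

Number of lines = m(m-1)/2 = 5×4/2 = 10

These correspond to all possible transitions between the 5 levels:
13 → 12, 13 → 11, 13 → 10, 13 → 9, 12 → 11, 12 → 10, 12 → 9, 11 → 10...

Each transition produces a photon with a unique energy (and thus wavelength). This count does not depend on Z.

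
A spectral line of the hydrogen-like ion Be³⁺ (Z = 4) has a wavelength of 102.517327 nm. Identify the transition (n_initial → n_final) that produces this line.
n = 12 → n = 4

First, find the photon energy from the wavelength (hc = 1239.84 eV·nm):
E = hc/λ = 1239.84 eV·nm / 102.517327 nm = 12.093956 eV

The energy levels of Be³⁺ satisfy E_n = -13.6057 × 4² / n² eV, so an emission n_i → n_f releases
ΔE = 13.6057 × 4² × (1/n_f² − 1/n_i²) eV.

Setting ΔE equal to the photon energy:
1/n_f² − 1/n_i² = 12.093956 / (13.6057 × 4²) = 0.055555558

Since 1/n_i² must be positive, we need 1/n_f² > 0.055555558, i.e. n_f ≤ 4. For each allowed n_f, solve n_i = (1/n_f² − 0.055555558)^(−1/2) and check whether it is a whole number:
  n_f = 1: 1/n_i² = 1.000000000 − 0.055555558 = 0.944444442 → n_i = 1.029  (not an integer) ✗
  n_f = 2: 1/n_i² = 0.250000000 − 0.055555558 = 0.194444442 → n_i = 2.268  (not an integer) ✗
  n_f = 3: 1/n_i² = 0.111111111 − 0.055555558 = 0.055555553 → n_i = 4.243  (not an integer) ✗
  n_f = 4: 1/n_i² = 0.062500000 − 0.055555558 = 0.006944442 → n_i = 12.000  → integer, n_i = 12 ✓

Only n_f = 4 gives an integer upper level, n_i = 12.

The transition is from n = 12 to n = 4 (emission).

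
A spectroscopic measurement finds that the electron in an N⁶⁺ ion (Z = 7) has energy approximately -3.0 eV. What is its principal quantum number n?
n = 15

The exact energy levels follow E_n = -13.6057 Z² / n² eV with Z = 7.

The measured value (-3.0 eV) is reported to only 2 significant figures, so we must test candidate n values and see which one matches to that precision.

Candidate energies:
  n = 13:  E = -13.6057 × 7² / 13² = -3.94485 eV
  n = 14:  E = -13.6057 × 7² / 14² = -3.40143 eV
  n = 15:  E = -13.6057 × 7² / 15² = -2.96302 eV  ← matches
  n = 16:  E = -13.6057 × 7² / 16² = -2.60422 eV
  n = 17:  E = -13.6057 × 7² / 17² = -2.30685 eV

Checking against the measurement of -3.0 eV (2 sig figs), only n = 15 agrees:
E_15 = -2.96302 eV, which rounds to -3.0 eV ✓

Therefore n = 15.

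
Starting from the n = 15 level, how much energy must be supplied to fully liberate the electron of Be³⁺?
0.9675 eV

The ionization energy is the energy needed to remove the electron completely (n → ∞).

For a hydrogen-like ion with Z = 4, E_n = -13.6057 Z² / n² eV.

At n = 15: E_15 = -13.6057 × 4² / 15² = -0.9675164 eV
At n = ∞: E_∞ = 0 eV

Ionization energy = E_∞ - E_15 = 0 - (-0.9675164) = 0.9675164 eV
Ionization energy ≈ 0.9675 eV

This is also called the binding energy of the electron in state n = 15.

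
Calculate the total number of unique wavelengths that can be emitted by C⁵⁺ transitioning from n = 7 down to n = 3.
10

The electron can occupy levels n = 3, 4, ..., 7 during de-excitation — that is m = 7 - 3 + 1 = 5 distinct levels.

The number of distinct spectral lines equals the number of ways to choose 2 of these m levels (each pair gives one possible emission transition):

Number of lines = m(m-1)/2 = 5×4/2 = 10

These correspond to all possible transitions between the 5 levels:
7 → 6, 7 → 5, 7 → 4, 7 → 3, 6 → 5, 6 → 4, 6 → 3, 5 → 4...

Each transition produces a photon with a unique energy (and thus wavelength). This count does not depend on Z.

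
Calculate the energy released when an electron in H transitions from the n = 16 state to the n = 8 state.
0.159 eV

The energy levels are E_n = -13.6057 eV / n².

Energy at n = 16: E_16 = -13.6057 / 16² = -0.053147 eV
Energy at n = 8: E_8 = -13.6057 / 8² = -0.212589 eV

For emission (electron falling to lower state), the photon energy is:
E_photon = E_16 - E_8 = |-0.053147 - (-0.212589)|
E_photon = 0.159 eV

This energy is carried away by the emitted photon.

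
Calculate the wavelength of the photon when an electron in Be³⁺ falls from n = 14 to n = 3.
53.72566 nm

First, find the transition energy using E_n = -13.6057 Z² / n² eV:
E_14 = -13.6057 × 4² / 14² = -1.1106694 eV
E_3 = -13.6057 × 4² / 3² = -24.1879111 eV

Photon energy: |ΔE| = |E_3 - E_14| = 23.0772417 eV

Convert to wavelength using E = hc/λ with hc = 1239.84 eV·nm:
λ = hc/E = 1239.84 eV·nm / 23.0772417 eV
λ = 53.72566 nm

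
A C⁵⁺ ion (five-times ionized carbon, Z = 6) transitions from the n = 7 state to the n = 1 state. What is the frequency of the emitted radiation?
1.16e+17 Hz

First, find the transition energy:
E_7 = -13.6057 × 6² / 7² = -9.9960 eV
E_1 = -13.6057 × 6² / 1² = -489.8052 eV
|ΔE| = |E_1 - E_7| = 479.8092 eV

Convert to Joules: E = 479.8092 eV × (1.602177 × 10⁻¹⁹ J/eV) = 7.6874e-17 J

Using E = hf:
f = E/h = 7.6874e-17 J / (6.62607 × 10⁻³⁴ J·s)
f = 1.16e+17 Hz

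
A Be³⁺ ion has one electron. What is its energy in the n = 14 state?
-1.111 eV

For hydrogen-like ions, the energy levels scale with Z²:
E_n = -13.6057 Z² / n² eV

For Be³⁺ (Z = 4) at n = 14:
E_14 = -13.6057 × 4² / 14²
E_14 = -13.6057 × 16 / 196
E_14 = -217.6912 / 196
E_14 = -1.111 eV

The energy is 16 times more negative than hydrogen at the same n due to the stronger nuclear charge.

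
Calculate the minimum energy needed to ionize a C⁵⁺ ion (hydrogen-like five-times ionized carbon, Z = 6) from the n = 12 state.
3.40 eV

The ionization energy is the energy needed to remove the electron completely (n → ∞).

For a hydrogen-like ion with Z = 6, E_n = -13.6057 Z² / n² eV.

At n = 12: E_12 = -13.6057 × 6² / 12² = -3.40143 eV
At n = ∞: E_∞ = 0 eV

Ionization energy = E_∞ - E_12 = 0 - (-3.40143) = 3.40143 eV
Ionization energy ≈ 3.40 eV

This is also called the binding energy of the electron in state n = 12.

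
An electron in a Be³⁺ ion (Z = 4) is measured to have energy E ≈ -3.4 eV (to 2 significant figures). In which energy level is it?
n = 8

The exact energy levels follow E_n = -13.6057 Z² / n² eV with Z = 4.

The measured value (-3.4 eV) is reported to only 2 significant figures, so we must test candidate n values and see which one matches to that precision.

Candidate energies:
  n = 6:  E = -13.6057 × 4² / 6² = -6.04698 eV
  n = 7:  E = -13.6057 × 4² / 7² = -4.44268 eV
  n = 8:  E = -13.6057 × 4² / 8² = -3.40143 eV  ← matches
  n = 9:  E = -13.6057 × 4² / 9² = -2.68755 eV
  n = 10:  E = -13.6057 × 4² / 10² = -2.17691 eV

Checking against the measurement of -3.4 eV (2 sig figs), only n = 8 agrees:
E_8 = -3.40143 eV, which rounds to -3.4 eV ✓

Therefore n = 8.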